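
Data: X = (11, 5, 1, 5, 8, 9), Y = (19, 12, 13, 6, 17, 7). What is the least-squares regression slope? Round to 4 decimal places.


b = sum((xi-xbar)(yi-ybar)) / sum((xi-xbar)^2)
n = 6, xbar = 39/6 = 6.5, ybar = 74/6 = 37/3 ≈ 12.333333
Sxy = sum((xi-xbar)(yi-ybar)) = 30
Sxx = sum((xi-xbar)^2) = 63.5
b = Sxy / Sxx = 60/127 ≈ 0.472441

0.4724


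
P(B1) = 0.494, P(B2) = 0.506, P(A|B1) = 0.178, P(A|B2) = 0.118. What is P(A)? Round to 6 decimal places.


P(A) = P(A|B1)*P(B1) + P(A|B2)*P(B2)
P(A|B1)*P(B1) = 0.178 * 0.494 = 0.087932
P(A|B2)*P(B2) = 0.118 * 0.506 = 0.059708
P(A) = 0.087932 + 0.059708 = 0.14764

0.147640


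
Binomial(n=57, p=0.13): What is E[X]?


E[X] = n*p = 57 * 0.13 = 7.41

7.41


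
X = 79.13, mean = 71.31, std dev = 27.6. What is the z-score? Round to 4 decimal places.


z = (X - mu) / sigma
X - mu = 79.13 - 71.31 = 7.82
z = 7.82 / 27.6 = 17/60 ≈ 0.283333

0.2833


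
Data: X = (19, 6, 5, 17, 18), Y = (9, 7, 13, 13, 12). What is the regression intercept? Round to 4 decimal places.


a = ybar - b*xbar, where b = sum((xi-xbar)(yi-ybar)) / sum((xi-xbar)^2)
n = 5, xbar = 65/5 = 13, ybar = 54/5 = 10.8
Sxy = sum((xi-xbar)(yi-ybar)) = 13
Sxx = sum((xi-xbar)^2) = 190
b = Sxy / Sxx = 13/190 ≈ 0.068421
a = 10.8 - 0.068421 * 13 = 1883/190 ≈ 9.910526

9.9105


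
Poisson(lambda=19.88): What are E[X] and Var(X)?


E[X] = Var(X) = lambda = 19.88

19.88, 19.88


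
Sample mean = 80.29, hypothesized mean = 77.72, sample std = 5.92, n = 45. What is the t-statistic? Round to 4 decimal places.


t = (xbar - mu0) / (s/sqrt(n))
xbar - mu0 = 80.29 - 77.72 = 2.57
sqrt(45) ≈ 6.70820393
s/sqrt(n) = 5.92 / 6.70820393 ≈ 0.88250150
t = 2.57 / 0.88250150 ≈ 2.912176

2.9122


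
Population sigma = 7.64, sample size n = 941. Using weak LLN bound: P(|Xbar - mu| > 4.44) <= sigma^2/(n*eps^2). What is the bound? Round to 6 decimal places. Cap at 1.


bound = min(1, sigma^2/(n*eps^2))
sigma^2 = 7.64^2 = 58.3696
n*eps^2 = 941 * 4.44^2 = 941 * 19.7136 = 18550.4976
sigma^2/(n*eps^2) = 58.3696 / 18550.4976 ≈ 0.00314652

0.003147


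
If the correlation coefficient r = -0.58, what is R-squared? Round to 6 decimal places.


R^2 = r^2 = (-0.58)^2 = 0.3364

0.336400


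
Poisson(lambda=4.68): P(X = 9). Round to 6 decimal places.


P = e^(-lam) * lam^k / k!
e^(-4.68) ≈ 0.009279014
lam^k = 4.68^9 ≈ 1076992.496812
k! = 9! = 362880
P = 0.009279014 * 1076992.496812 / 362880 ≈ 0.027539

0.027539


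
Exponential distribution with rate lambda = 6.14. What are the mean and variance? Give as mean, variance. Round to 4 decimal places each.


mean = 1/lam, var = 1/lam^2
mean = 1 / 6.14 = 50/307 ≈ 0.162866
lam^2 = 6.14^2 = 37.6996
var = 1 / 37.6996 ≈ 0.026525

0.1629, 0.0265


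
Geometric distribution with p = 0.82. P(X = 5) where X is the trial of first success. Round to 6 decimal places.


P = (1-p)^(k-1) * p
(1-p)^(k-1) = 0.18^4 = 0.00104976
P = 0.00104976 * 0.82 = 0.0008608032

0.000861


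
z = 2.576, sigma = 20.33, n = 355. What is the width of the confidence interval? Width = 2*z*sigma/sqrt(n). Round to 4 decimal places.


width = 2*z*sigma/sqrt(n)
2*z*sigma = 2 * 2.576 * 20.33 = 104.74016
sqrt(355) ≈ 18.841444
width = 104.74016 / 18.841444 ≈ 5.559030

5.5590


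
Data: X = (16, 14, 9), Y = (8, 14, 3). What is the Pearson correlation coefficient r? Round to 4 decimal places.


r = sum((xi-xbar)(yi-ybar)) / sqrt(sum((xi-xbar)^2) * sum((yi-ybar)^2))
n = 3, xbar = 39/3 = 13, ybar = 25/3 ≈ 8.333333
Sxy = sum((xi-xbar)(yi-ybar)) = 26
Sxx = sum((xi-xbar)^2) = 26
Syy = sum((yi-ybar)^2) = 182/3 ≈ 60.666667
sqrt(Sxx*Syy) ≈ 39.715656
r = Sxy / sqrt(Sxx*Syy) = 26 / 39.715656 ≈ 0.654654

0.6547


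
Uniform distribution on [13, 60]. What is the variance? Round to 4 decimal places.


Var = (b-a)^2 / 12
(b-a)^2 = (60 - 13)^2 = 2209
Var = 2209/12 ≈ 184.083333

184.0833


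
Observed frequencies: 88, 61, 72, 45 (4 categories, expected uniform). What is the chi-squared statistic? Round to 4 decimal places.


chi2 = sum((O-E)^2/E), E = total/4
total = 266, E = 266/4 = 66.5
(88 - 66.5)^2 / 66.5 = 462.25 / 66.5 = 1849/266 ≈ 6.951128
(61 - 66.5)^2 / 66.5 = 30.25 / 66.5 = 121/266 ≈ 0.454887
(72 - 66.5)^2 / 66.5 = 30.25 / 66.5 = 121/266 ≈ 0.454887
(45 - 66.5)^2 / 66.5 = 462.25 / 66.5 = 1849/266 ≈ 6.951128
chi2 = 1970/133 ≈ 14.812030

14.8120


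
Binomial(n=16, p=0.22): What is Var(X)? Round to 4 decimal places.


Var = n*p*(1-p) = 16 * 0.22 * 0.78 = 2.7456

2.7456


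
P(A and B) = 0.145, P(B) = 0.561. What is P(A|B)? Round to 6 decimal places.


P(A|B) = P(A and B) / P(B) = 0.145 / 0.561 = 145/561 ≈ 0.25846702

0.258467


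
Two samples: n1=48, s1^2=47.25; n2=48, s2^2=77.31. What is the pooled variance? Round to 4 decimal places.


sp^2 = ((n1-1)*s1^2 + (n2-1)*s2^2)/(n1+n2-2)
(n1-1)*s1^2 = 47 * 47.25 = 2220.75
(n2-1)*s2^2 = 47 * 77.31 = 3633.57
numerator = 2220.75 + 3633.57 = 5854.32
n1+n2-2 = 94
sp^2 = 5854.32 / 94 = 62.28

62.2800


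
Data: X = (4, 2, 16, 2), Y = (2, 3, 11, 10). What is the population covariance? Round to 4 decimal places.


Cov = (1/n)*sum((xi-xbar)(yi-ybar))
n = 4, xbar = 24/4 = 6, ybar = 26/4 = 6.5
sum((xi-xbar)(yi-ybar)) = 54
Cov = 54 / 4 = 13.5

13.5000


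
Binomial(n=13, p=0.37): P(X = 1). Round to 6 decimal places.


P = C(n,k) * p^k * (1-p)^(n-k)
C(13,1) = 13
p^k = 0.37^1 = 0.37
(1-p)^(n-k) = 0.63^12 ≈ 0.003909188
P = 13 * 0.37 * 0.003909188 ≈ 0.018803

0.018803


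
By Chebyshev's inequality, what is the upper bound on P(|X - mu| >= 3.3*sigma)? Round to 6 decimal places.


P <= 1/k^2
k^2 = 3.3^2 = 10.89
1/k^2 = 1 / 10.89 = 100/1089 ≈ 0.09182736

0.091827


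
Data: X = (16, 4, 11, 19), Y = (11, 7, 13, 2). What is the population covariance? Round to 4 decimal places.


Cov = (1/n)*sum((xi-xbar)(yi-ybar))
n = 4, xbar = 50/4 = 12.5, ybar = 33/4 = 8.25
sum((xi-xbar)(yi-ybar)) = -27.5
Cov = -27.5 / 4 = -6.875

-6.8750


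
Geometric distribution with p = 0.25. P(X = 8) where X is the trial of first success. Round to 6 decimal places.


P = (1-p)^(k-1) * p
(1-p)^(k-1) = 0.75^7 ≈ 0.1334839
P = 0.1334839 * 0.25 ≈ 0.03337097

0.033371


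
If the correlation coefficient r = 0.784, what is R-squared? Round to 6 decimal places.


R^2 = r^2 = (0.784)^2 = 0.614656

0.614656


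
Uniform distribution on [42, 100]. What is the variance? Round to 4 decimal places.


Var = (b-a)^2 / 12
(b-a)^2 = (100 - 42)^2 = 3364
Var = 3364/12 ≈ 280.333333

280.3333


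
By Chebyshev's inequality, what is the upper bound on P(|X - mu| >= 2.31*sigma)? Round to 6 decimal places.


P <= 1/k^2
k^2 = 2.31^2 = 5.3361
1/k^2 = 1 / 5.3361 ≈ 0.18740278

0.187403


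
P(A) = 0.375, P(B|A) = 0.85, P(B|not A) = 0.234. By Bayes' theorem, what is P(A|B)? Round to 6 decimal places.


P(A|B) = P(B|A)*P(A) / P(B), P(B) = P(B|A)*P(A) + P(B|not A)*P(not A)
P(B|A)*P(A) = 0.85 * 0.375 = 0.31875
P(B|not A)*P(not A) = 0.234 * 0.625 = 0.14625
P(B) = 0.31875 + 0.14625 = 0.465
P(A|B) = 0.31875 / 0.465 = 85/124 ≈ 0.68548387

0.685484


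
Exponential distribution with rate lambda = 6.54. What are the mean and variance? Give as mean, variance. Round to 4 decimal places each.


mean = 1/lam, var = 1/lam^2
mean = 1 / 6.54 = 50/327 ≈ 0.152905
lam^2 = 6.54^2 = 42.7716
var = 1 / 42.7716 ≈ 0.023380

0.1529, 0.0234


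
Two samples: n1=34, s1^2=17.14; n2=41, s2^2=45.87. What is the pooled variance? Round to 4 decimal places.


sp^2 = ((n1-1)*s1^2 + (n2-1)*s2^2)/(n1+n2-2)
(n1-1)*s1^2 = 33 * 17.14 = 565.62
(n2-1)*s2^2 = 40 * 45.87 = 1834.8
numerator = 565.62 + 1834.8 = 2400.42
n1+n2-2 = 73
sp^2 = 2400.42 / 73 = 120021/3650 ≈ 32.882466

32.8825


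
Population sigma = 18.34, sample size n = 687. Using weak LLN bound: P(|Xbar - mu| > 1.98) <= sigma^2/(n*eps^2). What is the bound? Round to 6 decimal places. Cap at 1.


bound = min(1, sigma^2/(n*eps^2))
sigma^2 = 18.34^2 = 336.3556
n*eps^2 = 687 * 1.98^2 = 687 * 3.9204 = 2693.3148
sigma^2/(n*eps^2) = 336.3556 / 2693.3148 ≈ 0.12488536

0.124885


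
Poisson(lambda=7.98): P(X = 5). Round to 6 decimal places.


P = e^(-lam) * lam^k / k!
e^(-7.98) ≈ 0.0003422394
lam^k = 7.98^5 ≈ 32360.442886
k! = 5! = 120
P = 0.0003422394 * 32360.442886 / 120 ≈ 0.092292

0.092292


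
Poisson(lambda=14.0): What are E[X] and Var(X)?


E[X] = Var(X) = lambda = 14.0

14.0, 14.0


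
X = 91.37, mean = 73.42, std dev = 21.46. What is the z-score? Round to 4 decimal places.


z = (X - mu) / sigma
X - mu = 91.37 - 73.42 = 17.95
z = 17.95 / 21.46 = 1795/2146 ≈ 0.836440

0.8364


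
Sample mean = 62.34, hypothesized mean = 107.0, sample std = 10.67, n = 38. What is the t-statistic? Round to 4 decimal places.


t = (xbar - mu0) / (s/sqrt(n))
xbar - mu0 = 62.34 - 107.0 = -44.66
sqrt(38) ≈ 6.16441400
s/sqrt(n) = 10.67 / 6.16441400 ≈ 1.73090256
t = -44.66 / 1.73090256 ≈ -25.801568

-25.8016


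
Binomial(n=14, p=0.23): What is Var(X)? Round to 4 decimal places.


Var = n*p*(1-p) = 14 * 0.23 * 0.77 = 2.4794

2.4794


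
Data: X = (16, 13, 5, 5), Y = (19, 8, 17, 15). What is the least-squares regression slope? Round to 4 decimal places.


b = sum((xi-xbar)(yi-ybar)) / sum((xi-xbar)^2)
n = 4, xbar = 39/4 = 9.75, ybar = 59/4 = 14.75
Sxy = sum((xi-xbar)(yi-ybar)) = -7.25
Sxx = sum((xi-xbar)^2) = 94.75
b = Sxy / Sxx = -29/379 ≈ -0.076517

-0.0765


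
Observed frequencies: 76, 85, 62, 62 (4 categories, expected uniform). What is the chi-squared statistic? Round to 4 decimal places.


chi2 = sum((O-E)^2/E), E = total/4
total = 285, E = 285/4 = 71.25
(76 - 71.25)^2 / 71.25 = 22.5625 / 71.25 = 19/60 ≈ 0.316667
(85 - 71.25)^2 / 71.25 = 189.0625 / 71.25 = 605/228 ≈ 2.653509
(62 - 71.25)^2 / 71.25 = 85.5625 / 71.25 = 1369/1140 ≈ 1.200877
(62 - 71.25)^2 / 71.25 = 85.5625 / 71.25 = 1369/1140 ≈ 1.200877
chi2 = 1531/285 ≈ 5.371930

5.3719


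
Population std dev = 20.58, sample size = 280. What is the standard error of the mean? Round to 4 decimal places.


SE = sigma / sqrt(n)
sqrt(280) ≈ 16.733201
SE = 20.58 / 16.733201 ≈ 1.229890

1.2299


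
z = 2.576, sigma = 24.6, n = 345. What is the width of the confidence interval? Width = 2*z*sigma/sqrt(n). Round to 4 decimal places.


width = 2*z*sigma/sqrt(n)
2*z*sigma = 2 * 2.576 * 24.6 = 126.7392
sqrt(345) ≈ 18.574176
width = 126.7392 / 18.574176 ≈ 6.823409

6.8234


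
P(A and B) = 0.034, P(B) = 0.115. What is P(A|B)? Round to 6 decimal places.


P(A|B) = P(A and B) / P(B) = 0.034 / 0.115 = 34/115 ≈ 0.29565217

0.295652


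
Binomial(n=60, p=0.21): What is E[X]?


E[X] = n*p = 60 * 0.21 = 12.6

12.6


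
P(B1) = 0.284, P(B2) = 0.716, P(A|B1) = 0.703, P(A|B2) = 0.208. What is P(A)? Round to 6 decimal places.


P(A) = P(A|B1)*P(B1) + P(A|B2)*P(B2)
P(A|B1)*P(B1) = 0.703 * 0.284 = 0.199652
P(A|B2)*P(B2) = 0.208 * 0.716 = 0.148928
P(A) = 0.199652 + 0.148928 = 0.34858

0.348580


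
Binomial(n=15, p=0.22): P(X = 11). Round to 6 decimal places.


P = C(n,k) * p^k * (1-p)^(n-k)
C(15,11) = 1365
p^k = 0.22^11 ≈ 0.00000005843183
(1-p)^(n-k) = 0.78^4 ≈ 0.3701506
P = 1365 * 0.00000005843183 * 0.3701506 ≈ 0.000030

0.000030


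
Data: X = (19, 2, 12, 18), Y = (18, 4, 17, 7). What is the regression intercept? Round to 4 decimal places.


a = ybar - b*xbar, where b = sum((xi-xbar)(yi-ybar)) / sum((xi-xbar)^2)
n = 4, xbar = 51/4 = 12.75, ybar = 46/4 = 11.5
Sxy = sum((xi-xbar)(yi-ybar)) = 93.5
Sxx = sum((xi-xbar)^2) = 182.75
b = Sxy / Sxx = 22/43 ≈ 0.511628
a = 11.5 - 0.511628 * 12.75 = 214/43 ≈ 4.976744

4.9767


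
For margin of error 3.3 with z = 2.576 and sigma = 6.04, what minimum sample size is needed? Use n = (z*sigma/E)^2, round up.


z*sigma/E = 2.576 * 6.04 / 3.3 ≈ 4.714861
(z*sigma/E)^2 ≈ 22.229911
round up: n = 23

23


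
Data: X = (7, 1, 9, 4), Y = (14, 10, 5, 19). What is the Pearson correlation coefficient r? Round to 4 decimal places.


r = sum((xi-xbar)(yi-ybar)) / sqrt(sum((xi-xbar)^2) * sum((yi-ybar)^2))
n = 4, xbar = 21/4 = 5.25, ybar = 48/4 = 12
Sxy = sum((xi-xbar)(yi-ybar)) = -23
Sxx = sum((xi-xbar)^2) = 36.75
Syy = sum((yi-ybar)^2) = 106
sqrt(Sxx*Syy) ≈ 62.413941
r = Sxy / sqrt(Sxx*Syy) = -23 / 62.413941 ≈ -0.368507

-0.3685


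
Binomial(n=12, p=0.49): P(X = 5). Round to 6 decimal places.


P = C(n,k) * p^k * (1-p)^(n-k)
C(12,5) = 792
p^k = 0.49^5 ≈ 0.02824752
(1-p)^(n-k) = 0.51^7 ≈ 0.008974107
P = 792 * 0.02824752 * 0.008974107 ≈ 0.200769

0.200769


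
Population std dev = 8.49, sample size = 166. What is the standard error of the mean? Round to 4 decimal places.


SE = sigma / sqrt(n)
sqrt(166) ≈ 12.884099
SE = 8.49 / 12.884099 ≈ 0.658952

0.6590


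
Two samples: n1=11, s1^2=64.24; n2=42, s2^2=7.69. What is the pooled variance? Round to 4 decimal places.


sp^2 = ((n1-1)*s1^2 + (n2-1)*s2^2)/(n1+n2-2)
(n1-1)*s1^2 = 10 * 64.24 = 642.4
(n2-1)*s2^2 = 41 * 7.69 = 315.29
numerator = 642.4 + 315.29 = 957.69
n1+n2-2 = 51
sp^2 = 957.69 / 51 = 31923/1700 ≈ 18.778235

18.7782


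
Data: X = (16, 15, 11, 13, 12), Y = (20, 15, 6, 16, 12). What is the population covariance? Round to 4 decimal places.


Cov = (1/n)*sum((xi-xbar)(yi-ybar))
n = 5, xbar = 67/5 = 13.4, ybar = 69/5 = 13.8
sum((xi-xbar)(yi-ybar)) = 38.4
Cov = 38.4 / 5 = 7.68

7.6800


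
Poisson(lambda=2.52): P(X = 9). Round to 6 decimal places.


P = e^(-lam) * lam^k / k!
e^(-2.52) ≈ 0.08045961
lam^k = 2.52^9 ≈ 4098.310578
k! = 9! = 362880
P = 0.08045961 * 4098.310578 / 362880 ≈ 0.000909

0.000909


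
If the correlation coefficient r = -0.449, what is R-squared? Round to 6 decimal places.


R^2 = r^2 = (-0.449)^2 = 0.201601

0.201601


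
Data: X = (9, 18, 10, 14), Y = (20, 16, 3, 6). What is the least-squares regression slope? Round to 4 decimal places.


b = sum((xi-xbar)(yi-ybar)) / sum((xi-xbar)^2)
n = 4, xbar = 51/4 = 12.75, ybar = 45/4 = 11.25
Sxy = sum((xi-xbar)(yi-ybar)) = 8.25
Sxx = sum((xi-xbar)^2) = 50.75
b = Sxy / Sxx = 33/203 ≈ 0.162562

0.1626


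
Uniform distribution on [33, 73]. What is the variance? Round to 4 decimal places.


Var = (b-a)^2 / 12
(b-a)^2 = (73 - 33)^2 = 1600
Var = 1600/12 ≈ 133.333333

133.3333


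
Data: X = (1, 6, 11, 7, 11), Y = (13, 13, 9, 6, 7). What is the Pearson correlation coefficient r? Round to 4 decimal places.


r = sum((xi-xbar)(yi-ybar)) / sqrt(sum((xi-xbar)^2) * sum((yi-ybar)^2))
n = 5, xbar = 36/5 = 7.2, ybar = 48/5 = 9.6
Sxy = sum((xi-xbar)(yi-ybar)) = -36.6
Sxx = sum((xi-xbar)^2) = 68.8
Syy = sum((yi-ybar)^2) = 43.2
sqrt(Sxx*Syy) ≈ 54.517520
r = Sxy / sqrt(Sxx*Syy) = -36.6 / 54.517520 ≈ -0.671344

-0.6713


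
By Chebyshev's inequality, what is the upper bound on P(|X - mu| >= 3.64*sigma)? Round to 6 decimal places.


P <= 1/k^2
k^2 = 3.64^2 = 13.2496
1/k^2 = 1 / 13.2496 = 625/8281 ≈ 0.07547398

0.075474


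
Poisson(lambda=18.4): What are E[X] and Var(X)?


E[X] = Var(X) = lambda = 18.4

18.4, 18.4


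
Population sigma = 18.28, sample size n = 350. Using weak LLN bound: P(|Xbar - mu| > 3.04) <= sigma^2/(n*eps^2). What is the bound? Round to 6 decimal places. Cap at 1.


bound = min(1, sigma^2/(n*eps^2))
sigma^2 = 18.28^2 = 334.1584
n*eps^2 = 350 * 3.04^2 = 350 * 9.2416 = 3234.56
sigma^2/(n*eps^2) = 334.1584 / 3234.56 ≈ 0.10330877

0.103309


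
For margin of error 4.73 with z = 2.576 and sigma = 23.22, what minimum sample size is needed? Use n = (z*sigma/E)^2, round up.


z*sigma/E = 2.576 * 23.22 / 4.73 = 17388/1375 ≈ 12.645818
(z*sigma/E)^2 ≈ 159.916717
round up: n = 160

160


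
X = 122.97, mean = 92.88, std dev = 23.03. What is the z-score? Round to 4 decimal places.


z = (X - mu) / sigma
X - mu = 122.97 - 92.88 = 30.09
z = 30.09 / 23.03 = 3009/2303 ≈ 1.306557

1.3066


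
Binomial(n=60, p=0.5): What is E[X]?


E[X] = n*p = 60 * 0.5 = 30

30


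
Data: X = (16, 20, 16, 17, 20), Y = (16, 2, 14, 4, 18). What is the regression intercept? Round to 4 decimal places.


a = ybar - b*xbar, where b = sum((xi-xbar)(yi-ybar)) / sum((xi-xbar)^2)
n = 5, xbar = 89/5 = 17.8, ybar = 54/5 = 10.8
Sxy = sum((xi-xbar)(yi-ybar)) = -13.2
Sxx = sum((xi-xbar)^2) = 16.8
b = Sxy / Sxx = -11/14 ≈ -0.785714
a = 10.8 - (-0.785714) * 17.8 = 347/14 ≈ 24.785714

24.7857


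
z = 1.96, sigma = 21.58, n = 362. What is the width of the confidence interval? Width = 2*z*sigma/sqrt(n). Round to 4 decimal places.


width = 2*z*sigma/sqrt(n)
2*z*sigma = 2 * 1.96 * 21.58 = 84.5936
sqrt(362) ≈ 19.026298
width = 84.5936 / 19.026298 ≈ 4.446141

4.4461


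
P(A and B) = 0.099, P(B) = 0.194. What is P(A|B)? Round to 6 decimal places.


P(A|B) = P(A and B) / P(B) = 0.099 / 0.194 = 99/194 ≈ 0.51030928

0.510309


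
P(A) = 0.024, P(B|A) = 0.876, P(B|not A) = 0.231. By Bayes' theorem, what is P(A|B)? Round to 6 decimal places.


P(A|B) = P(B|A)*P(A) / P(B), P(B) = P(B|A)*P(A) + P(B|not A)*P(not A)
P(B|A)*P(A) = 0.876 * 0.024 = 0.021024
P(B|not A)*P(not A) = 0.231 * 0.976 = 0.225456
P(B) = 0.021024 + 0.225456 = 0.24648
P(A|B) = 0.021024 / 0.24648 = 438/5135 ≈ 0.08529698

0.085297


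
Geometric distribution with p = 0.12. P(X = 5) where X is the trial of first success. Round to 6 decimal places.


P = (1-p)^(k-1) * p
(1-p)^(k-1) = 0.88^4 ≈ 0.5996954
P = 0.5996954 * 0.12 ≈ 0.07196344

0.071963


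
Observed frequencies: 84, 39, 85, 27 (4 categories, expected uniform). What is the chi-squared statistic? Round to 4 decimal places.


chi2 = sum((O-E)^2/E), E = total/4
total = 235, E = 235/4 = 58.75
(84 - 58.75)^2 / 58.75 = 637.5625 / 58.75 = 10201/940 ≈ 10.852128
(39 - 58.75)^2 / 58.75 = 390.0625 / 58.75 = 6241/940 ≈ 6.639362
(85 - 58.75)^2 / 58.75 = 689.0625 / 58.75 = 2205/188 ≈ 11.728723
(27 - 58.75)^2 / 58.75 = 1008.0625 / 58.75 = 16129/940 ≈ 17.158511
chi2 = 10899/235 ≈ 46.378723

46.3787


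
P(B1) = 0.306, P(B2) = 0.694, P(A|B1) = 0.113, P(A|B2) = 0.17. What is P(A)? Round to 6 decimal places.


P(A) = P(A|B1)*P(B1) + P(A|B2)*P(B2)
P(A|B1)*P(B1) = 0.113 * 0.306 = 0.034578
P(A|B2)*P(B2) = 0.17 * 0.694 = 0.11798
P(A) = 0.034578 + 0.11798 = 0.152558

0.152558


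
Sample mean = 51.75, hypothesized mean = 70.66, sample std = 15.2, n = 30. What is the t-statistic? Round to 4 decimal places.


t = (xbar - mu0) / (s/sqrt(n))
xbar - mu0 = 51.75 - 70.66 = -18.91
sqrt(30) ≈ 5.47722558
s/sqrt(n) = 15.2 / 5.47722558 ≈ 2.77512762
t = -18.91 / 2.77512762 ≈ -6.814101

-6.8141


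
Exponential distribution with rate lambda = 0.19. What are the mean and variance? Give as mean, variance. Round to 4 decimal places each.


mean = 1/lam, var = 1/lam^2
mean = 1 / 0.19 = 100/19 ≈ 5.263158
lam^2 = 0.19^2 = 0.0361
var = 1 / 0.0361 = 10000/361 ≈ 27.700831

5.2632, 27.7008


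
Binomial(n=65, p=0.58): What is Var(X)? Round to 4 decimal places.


Var = n*p*(1-p) = 65 * 0.58 * 0.42 = 15.834

15.8340


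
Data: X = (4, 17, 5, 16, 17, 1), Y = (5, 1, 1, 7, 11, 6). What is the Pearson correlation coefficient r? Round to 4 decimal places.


r = sum((xi-xbar)(yi-ybar)) / sqrt(sum((xi-xbar)^2) * sum((yi-ybar)^2))
n = 6, xbar = 60/6 = 10, ybar = 31/6 ≈ 5.166667
Sxy = sum((xi-xbar)(yi-ybar)) = 37
Sxx = sum((xi-xbar)^2) = 276
Syy = sum((yi-ybar)^2) = 437/6 ≈ 72.833333
sqrt(Sxx*Syy) ≈ 141.781522
r = Sxy / sqrt(Sxx*Syy) = 37 / 141.781522 ≈ 0.260965

0.2610


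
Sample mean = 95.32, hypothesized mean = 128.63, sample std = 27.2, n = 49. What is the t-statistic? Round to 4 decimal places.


t = (xbar - mu0) / (s/sqrt(n))
xbar - mu0 = 95.32 - 128.63 = -33.31
sqrt(49) = 7
s/sqrt(n) = 27.2 / 7 = 136/35 ≈ 3.88571429
t = -33.31 / 3.88571429 = -23317/2720 ≈ -8.572426

-8.5724


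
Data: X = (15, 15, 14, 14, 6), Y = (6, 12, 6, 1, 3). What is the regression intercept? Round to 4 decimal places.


a = ybar - b*xbar, where b = sum((xi-xbar)(yi-ybar)) / sum((xi-xbar)^2)
n = 5, xbar = 64/5 = 12.8, ybar = 28/5 = 5.6
Sxy = sum((xi-xbar)(yi-ybar)) = 27.6
Sxx = sum((xi-xbar)^2) = 58.8
b = Sxy / Sxx = 23/49 ≈ 0.469388
a = 5.6 - 0.469388 * 12.8 = -20/49 ≈ -0.408163

-0.4082


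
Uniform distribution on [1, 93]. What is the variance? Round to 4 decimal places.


Var = (b-a)^2 / 12
(b-a)^2 = (93 - 1)^2 = 8464
Var = 8464/12 ≈ 705.333333

705.3333


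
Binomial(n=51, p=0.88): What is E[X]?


E[X] = n*p = 51 * 0.88 = 44.88

44.88


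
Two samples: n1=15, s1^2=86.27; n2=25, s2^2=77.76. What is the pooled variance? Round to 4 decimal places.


sp^2 = ((n1-1)*s1^2 + (n2-1)*s2^2)/(n1+n2-2)
(n1-1)*s1^2 = 14 * 86.27 = 1207.78
(n2-1)*s2^2 = 24 * 77.76 = 1866.24
numerator = 1207.78 + 1866.24 = 3074.02
n1+n2-2 = 38
sp^2 = 3074.02 / 38 = 153701/1900 ≈ 80.895263

80.8953


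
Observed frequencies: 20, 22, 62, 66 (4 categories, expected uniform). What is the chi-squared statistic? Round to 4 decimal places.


chi2 = sum((O-E)^2/E), E = total/4
total = 170, E = 170/4 = 42.5
(20 - 42.5)^2 / 42.5 = 506.25 / 42.5 = 405/34 ≈ 11.911765
(22 - 42.5)^2 / 42.5 = 420.25 / 42.5 = 1681/170 ≈ 9.888235
(62 - 42.5)^2 / 42.5 = 380.25 / 42.5 = 1521/170 ≈ 8.947059
(66 - 42.5)^2 / 42.5 = 552.25 / 42.5 = 2209/170 ≈ 12.994118
chi2 = 3718/85 ≈ 43.741176

43.7412


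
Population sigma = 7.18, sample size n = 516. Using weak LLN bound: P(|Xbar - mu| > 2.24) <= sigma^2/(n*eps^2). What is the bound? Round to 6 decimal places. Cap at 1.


bound = min(1, sigma^2/(n*eps^2))
sigma^2 = 7.18^2 = 51.5524
n*eps^2 = 516 * 2.24^2 = 516 * 5.0176 = 2589.0816
sigma^2/(n*eps^2) = 51.5524 / 2589.0816 ≈ 0.01991146

0.019911


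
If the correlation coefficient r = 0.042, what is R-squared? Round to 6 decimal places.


R^2 = r^2 = (0.042)^2 = 0.001764

0.001764


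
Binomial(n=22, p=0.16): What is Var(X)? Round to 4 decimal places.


Var = n*p*(1-p) = 22 * 0.16 * 0.84 = 2.9568

2.9568


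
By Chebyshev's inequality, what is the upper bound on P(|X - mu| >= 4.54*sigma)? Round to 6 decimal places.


P <= 1/k^2
k^2 = 4.54^2 = 20.6116
1/k^2 = 1 / 20.6116 ≈ 0.04851637

0.048516


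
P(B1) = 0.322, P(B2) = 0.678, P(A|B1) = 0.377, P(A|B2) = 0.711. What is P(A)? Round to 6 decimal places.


P(A) = P(A|B1)*P(B1) + P(A|B2)*P(B2)
P(A|B1)*P(B1) = 0.377 * 0.322 = 0.121394
P(A|B2)*P(B2) = 0.711 * 0.678 = 0.482058
P(A) = 0.121394 + 0.482058 = 0.603452

0.603452


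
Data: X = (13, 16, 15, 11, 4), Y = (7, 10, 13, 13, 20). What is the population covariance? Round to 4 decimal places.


Cov = (1/n)*sum((xi-xbar)(yi-ybar))
n = 5, xbar = 59/5 = 11.8, ybar = 63/5 = 12.6
sum((xi-xbar)(yi-ybar)) = -74.4
Cov = -74.4 / 5 = -14.88

-14.8800


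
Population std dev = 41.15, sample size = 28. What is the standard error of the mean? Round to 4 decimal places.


SE = sigma / sqrt(n)
sqrt(28) ≈ 5.291503
SE = 41.15 / 5.291503 ≈ 7.776619

7.7766


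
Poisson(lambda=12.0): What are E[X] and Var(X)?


E[X] = Var(X) = lambda = 12.0

12.0, 12.0


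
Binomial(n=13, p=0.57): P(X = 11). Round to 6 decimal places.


P = C(n,k) * p^k * (1-p)^(n-k)
C(13,11) = 78
p^k = 0.57^11 ≈ 0.002063590
(1-p)^(n-k) = 0.43^2 = 0.1849
P = 78 * 0.002063590 * 0.1849 ≈ 0.029762

0.029762


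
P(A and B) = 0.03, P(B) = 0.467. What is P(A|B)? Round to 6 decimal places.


P(A|B) = P(A and B) / P(B) = 0.03 / 0.467 = 30/467 ≈ 0.06423983

0.064240


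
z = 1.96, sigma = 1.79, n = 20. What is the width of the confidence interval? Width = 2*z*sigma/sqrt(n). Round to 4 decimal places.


width = 2*z*sigma/sqrt(n)
2*z*sigma = 2 * 1.96 * 1.79 = 7.0168
sqrt(20) ≈ 4.472136
width = 7.0168 / 4.472136 ≈ 1.569004

1.5690


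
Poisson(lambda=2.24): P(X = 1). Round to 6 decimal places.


P = e^(-lam) * lam^k / k!
e^(-2.24) ≈ 0.1064585
lam^k = 2.24^1 = 2.24
k! = 1! = 1
P = 0.1064585 * 2.24 / 1 ≈ 0.238467

0.238467


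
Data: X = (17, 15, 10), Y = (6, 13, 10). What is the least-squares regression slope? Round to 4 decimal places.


b = sum((xi-xbar)(yi-ybar)) / sum((xi-xbar)^2)
n = 3, xbar = 42/3 = 14, ybar = 29/3 ≈ 9.666667
Sxy = sum((xi-xbar)(yi-ybar)) = -9
Sxx = sum((xi-xbar)^2) = 26
b = Sxy / Sxx = -9/26 ≈ -0.346154

-0.3462


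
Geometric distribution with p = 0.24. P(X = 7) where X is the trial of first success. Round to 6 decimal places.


P = (1-p)^(k-1) * p
(1-p)^(k-1) = 0.76^6 ≈ 0.1926999
P = 0.1926999 * 0.24 ≈ 0.04624798

0.046248


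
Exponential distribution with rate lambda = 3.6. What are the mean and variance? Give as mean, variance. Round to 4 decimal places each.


mean = 1/lam, var = 1/lam^2
mean = 1 / 3.6 = 5/18 ≈ 0.277778
lam^2 = 3.6^2 = 12.96
var = 1 / 12.96 = 25/324 ≈ 0.077160

0.2778, 0.0772


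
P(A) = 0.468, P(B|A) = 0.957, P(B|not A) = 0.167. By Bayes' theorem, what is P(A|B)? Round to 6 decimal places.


P(A|B) = P(B|A)*P(A) / P(B), P(B) = P(B|A)*P(A) + P(B|not A)*P(not A)
P(B|A)*P(A) = 0.957 * 0.468 = 0.447876
P(B|not A)*P(not A) = 0.167 * 0.532 = 0.088844
P(B) = 0.447876 + 0.088844 = 0.53672
P(A|B) = 0.447876 / 0.53672 ≈ 0.83446862

0.834469


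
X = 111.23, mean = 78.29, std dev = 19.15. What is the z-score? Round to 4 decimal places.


z = (X - mu) / sigma
X - mu = 111.23 - 78.29 = 32.94
z = 32.94 / 19.15 = 3294/1915 ≈ 1.720104

1.7201


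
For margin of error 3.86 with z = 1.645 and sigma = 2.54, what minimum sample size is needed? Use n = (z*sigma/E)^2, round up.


z*sigma/E = 1.645 * 2.54 / 3.86 ≈ 1.082461
(z*sigma/E)^2 ≈ 1.171722
round up: n = 2

2


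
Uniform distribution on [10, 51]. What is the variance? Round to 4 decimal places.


Var = (b-a)^2 / 12
(b-a)^2 = (51 - 10)^2 = 1681
Var = 1681/12 ≈ 140.083333

140.0833


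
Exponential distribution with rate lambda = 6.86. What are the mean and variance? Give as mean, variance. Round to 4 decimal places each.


mean = 1/lam, var = 1/lam^2
mean = 1 / 6.86 = 50/343 ≈ 0.145773
lam^2 = 6.86^2 = 47.0596
var = 1 / 47.0596 ≈ 0.021250

0.1458, 0.0212


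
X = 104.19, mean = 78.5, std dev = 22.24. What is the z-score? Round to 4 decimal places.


z = (X - mu) / sigma
X - mu = 104.19 - 78.5 = 25.69
z = 25.69 / 22.24 = 2569/2224 ≈ 1.155126

1.1551


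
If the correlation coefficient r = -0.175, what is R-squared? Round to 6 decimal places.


R^2 = r^2 = (-0.175)^2 = 0.030625

0.030625


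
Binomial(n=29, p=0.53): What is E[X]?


E[X] = n*p = 29 * 0.53 = 15.37

15.37


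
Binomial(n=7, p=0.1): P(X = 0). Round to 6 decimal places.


P = C(n,k) * p^k * (1-p)^(n-k)
C(7,0) = 1
p^k = 0.1^0 = 1
(1-p)^(n-k) = 0.9^7 = 0.4782969
P = 1 * 1 * 0.4782969 ≈ 0.478297

0.478297


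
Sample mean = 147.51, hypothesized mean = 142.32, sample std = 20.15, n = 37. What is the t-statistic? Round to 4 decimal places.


t = (xbar - mu0) / (s/sqrt(n))
xbar - mu0 = 147.51 - 142.32 = 5.19
sqrt(37) ≈ 6.08276253
s/sqrt(n) = 20.15 / 6.08276253 ≈ 3.31263959
t = 5.19 / 3.31263959 ≈ 1.566726

1.5667


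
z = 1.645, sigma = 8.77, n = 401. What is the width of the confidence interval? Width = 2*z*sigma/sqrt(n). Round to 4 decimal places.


width = 2*z*sigma/sqrt(n)
2*z*sigma = 2 * 1.645 * 8.77 = 28.8533
sqrt(401) ≈ 20.024984
width = 28.8533 / 20.024984 ≈ 1.440865

1.4409


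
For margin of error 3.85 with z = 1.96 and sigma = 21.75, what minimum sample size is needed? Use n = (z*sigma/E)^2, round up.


z*sigma/E = 1.96 * 21.75 / 3.85 = 609/55 ≈ 11.072727
(z*sigma/E)^2 = 370881/3025 ≈ 122.605289
round up: n = 123

123


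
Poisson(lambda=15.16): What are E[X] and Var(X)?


E[X] = Var(X) = lambda = 15.16

15.16, 15.16


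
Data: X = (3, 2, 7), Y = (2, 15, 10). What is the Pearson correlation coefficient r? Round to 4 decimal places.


r = sum((xi-xbar)(yi-ybar)) / sqrt(sum((xi-xbar)^2) * sum((yi-ybar)^2))
n = 3, xbar = 12/3 = 4, ybar = 27/3 = 9
Sxy = sum((xi-xbar)(yi-ybar)) = -2
Sxx = sum((xi-xbar)^2) = 14
Syy = sum((yi-ybar)^2) = 86
sqrt(Sxx*Syy) ≈ 34.698703
r = Sxy / sqrt(Sxx*Syy) = -2 / 34.698703 ≈ -0.057639

-0.0576


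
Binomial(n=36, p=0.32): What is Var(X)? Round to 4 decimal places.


Var = n*p*(1-p) = 36 * 0.32 * 0.68 = 7.8336

7.8336


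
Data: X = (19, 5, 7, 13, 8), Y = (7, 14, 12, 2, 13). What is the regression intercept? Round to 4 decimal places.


a = ybar - b*xbar, where b = sum((xi-xbar)(yi-ybar)) / sum((xi-xbar)^2)
n = 5, xbar = 52/5 = 10.4, ybar = 48/5 = 9.6
Sxy = sum((xi-xbar)(yi-ybar)) = -82.2
Sxx = sum((xi-xbar)^2) = 127.2
b = Sxy / Sxx = -137/212 ≈ -0.646226
a = 9.6 - (-0.646226) * 10.4 = 865/53 ≈ 16.320755

16.3208


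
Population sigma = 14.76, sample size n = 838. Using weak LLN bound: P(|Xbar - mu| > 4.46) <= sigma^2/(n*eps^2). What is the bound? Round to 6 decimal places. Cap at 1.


bound = min(1, sigma^2/(n*eps^2))
sigma^2 = 14.76^2 = 217.8576
n*eps^2 = 838 * 4.46^2 = 838 * 19.8916 = 16669.1608
sigma^2/(n*eps^2) = 217.8576 / 16669.1608 ≈ 0.01306950

0.013070


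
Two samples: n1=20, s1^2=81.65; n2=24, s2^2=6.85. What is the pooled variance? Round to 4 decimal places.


sp^2 = ((n1-1)*s1^2 + (n2-1)*s2^2)/(n1+n2-2)
(n1-1)*s1^2 = 19 * 81.65 = 1551.35
(n2-1)*s2^2 = 23 * 6.85 = 157.55
numerator = 1551.35 + 157.55 = 1708.9
n1+n2-2 = 42
sp^2 = 1708.9 / 42 = 17089/420 ≈ 40.688095

40.6881


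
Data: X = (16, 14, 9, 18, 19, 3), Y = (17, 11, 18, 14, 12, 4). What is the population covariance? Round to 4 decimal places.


Cov = (1/n)*sum((xi-xbar)(yi-ybar))
n = 6, xbar = 79/6 ≈ 13.166667, ybar = 76/6 = 38/3 ≈ 12.666667
sum((xi-xbar)(yi-ybar)) = 238/3 ≈ 79.333333
Cov = 79.333333 / 6 = 119/9 ≈ 13.222222

13.2222


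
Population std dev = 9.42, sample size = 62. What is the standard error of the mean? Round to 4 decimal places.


SE = sigma / sqrt(n)
sqrt(62) ≈ 7.874008
SE = 9.42 / 7.874008 ≈ 1.196341

1.1963


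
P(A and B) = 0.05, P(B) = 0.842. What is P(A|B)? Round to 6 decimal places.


P(A|B) = P(A and B) / P(B) = 0.05 / 0.842 = 25/421 ≈ 0.05938242

0.059382


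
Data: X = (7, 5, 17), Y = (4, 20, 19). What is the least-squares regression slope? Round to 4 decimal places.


b = sum((xi-xbar)(yi-ybar)) / sum((xi-xbar)^2)
n = 3, xbar = 29/3 ≈ 9.666667, ybar = 43/3 ≈ 14.333333
Sxy = sum((xi-xbar)(yi-ybar)) = 106/3 ≈ 35.333333
Sxx = sum((xi-xbar)^2) = 248/3 ≈ 82.666667
b = Sxy / Sxx = 53/124 ≈ 0.427419

0.4274


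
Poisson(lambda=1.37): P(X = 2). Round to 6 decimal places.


P = e^(-lam) * lam^k / k!
e^(-1.37) ≈ 0.2541070
lam^k = 1.37^2 = 1.8769
k! = 2! = 2
P = 0.2541070 * 1.8769 / 2 ≈ 0.238467

0.238467


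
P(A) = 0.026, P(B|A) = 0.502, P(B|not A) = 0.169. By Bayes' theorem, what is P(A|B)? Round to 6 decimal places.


P(A|B) = P(B|A)*P(A) / P(B), P(B) = P(B|A)*P(A) + P(B|not A)*P(not A)
P(B|A)*P(A) = 0.502 * 0.026 = 0.013052
P(B|not A)*P(not A) = 0.169 * 0.974 = 0.164606
P(B) = 0.013052 + 0.164606 = 0.177658
P(A|B) = 0.013052 / 0.177658 = 502/6833 ≈ 0.07346700

0.073467


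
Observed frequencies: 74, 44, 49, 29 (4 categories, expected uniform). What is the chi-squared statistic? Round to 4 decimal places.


chi2 = sum((O-E)^2/E), E = total/4
total = 196, E = 196/4 = 49
(74 - 49)^2 / 49 = 625 / 49 = 625/49 ≈ 12.755102
(44 - 49)^2 / 49 = 25 / 49 = 25/49 ≈ 0.510204
(49 - 49)^2 / 49 = 0 / 49 = 0
(29 - 49)^2 / 49 = 400 / 49 = 400/49 ≈ 8.163265
chi2 = 150/7 ≈ 21.428571

21.4286


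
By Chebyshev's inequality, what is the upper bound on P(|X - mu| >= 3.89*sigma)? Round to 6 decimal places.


P <= 1/k^2
k^2 = 3.89^2 = 15.1321
1/k^2 = 1 / 15.1321 ≈ 0.06608468

0.066085


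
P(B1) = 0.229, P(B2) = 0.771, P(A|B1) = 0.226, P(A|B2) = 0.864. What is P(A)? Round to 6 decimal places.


P(A) = P(A|B1)*P(B1) + P(A|B2)*P(B2)
P(A|B1)*P(B1) = 0.226 * 0.229 = 0.051754
P(A|B2)*P(B2) = 0.864 * 0.771 = 0.666144
P(A) = 0.051754 + 0.666144 = 0.717898

0.717898


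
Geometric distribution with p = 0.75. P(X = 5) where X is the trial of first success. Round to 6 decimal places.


P = (1-p)^(k-1) * p
(1-p)^(k-1) = 0.25^4 = 0.00390625
P = 0.00390625 * 0.75 = 3/1024 ≈ 0.002929688

0.002930


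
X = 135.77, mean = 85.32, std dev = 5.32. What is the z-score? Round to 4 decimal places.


z = (X - mu) / sigma
X - mu = 135.77 - 85.32 = 50.45
z = 50.45 / 5.32 = 5045/532 ≈ 9.483083

9.4831


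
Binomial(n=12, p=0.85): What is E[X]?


E[X] = n*p = 12 * 0.85 = 10.2

10.2


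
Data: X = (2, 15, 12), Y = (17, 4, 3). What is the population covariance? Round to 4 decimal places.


Cov = (1/n)*sum((xi-xbar)(yi-ybar))
n = 3, xbar = 29/3 ≈ 9.666667, ybar = 24/3 = 8
sum((xi-xbar)(yi-ybar)) = -102
Cov = -102 / 3 = -34

-34.0000


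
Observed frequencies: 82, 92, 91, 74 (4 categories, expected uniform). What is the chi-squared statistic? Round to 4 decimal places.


chi2 = sum((O-E)^2/E), E = total/4
total = 339, E = 339/4 = 84.75
(82 - 84.75)^2 / 84.75 = 7.5625 / 84.75 = 121/1356 ≈ 0.089233
(92 - 84.75)^2 / 84.75 = 52.5625 / 84.75 = 841/1356 ≈ 0.620206
(91 - 84.75)^2 / 84.75 = 39.0625 / 84.75 = 625/1356 ≈ 0.460914
(74 - 84.75)^2 / 84.75 = 115.5625 / 84.75 = 1849/1356 ≈ 1.363569
chi2 = 859/339 ≈ 2.533923

2.5339


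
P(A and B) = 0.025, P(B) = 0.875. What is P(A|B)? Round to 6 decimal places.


P(A|B) = P(A and B) / P(B) = 0.025 / 0.875 = 1/35 ≈ 0.02857143

0.028571


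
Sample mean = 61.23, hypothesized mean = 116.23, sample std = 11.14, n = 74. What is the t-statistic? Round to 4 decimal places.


t = (xbar - mu0) / (s/sqrt(n))
xbar - mu0 = 61.23 - 116.23 = -55
sqrt(74) ≈ 8.60232527
s/sqrt(n) = 11.14 / 8.60232527 ≈ 1.29499870
t = -55 / 1.29499870 ≈ -42.471085

-42.4711


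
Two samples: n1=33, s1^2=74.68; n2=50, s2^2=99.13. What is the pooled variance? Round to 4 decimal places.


sp^2 = ((n1-1)*s1^2 + (n2-1)*s2^2)/(n1+n2-2)
(n1-1)*s1^2 = 32 * 74.68 = 2389.76
(n2-1)*s2^2 = 49 * 99.13 = 4857.37
numerator = 2389.76 + 4857.37 = 7247.13
n1+n2-2 = 81
sp^2 = 7247.13 / 81 = 241571/2700 ≈ 89.470741

89.4707


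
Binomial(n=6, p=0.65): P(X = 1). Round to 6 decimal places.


P = C(n,k) * p^k * (1-p)^(n-k)
C(6,1) = 6
p^k = 0.65^1 = 0.65
(1-p)^(n-k) = 0.35^5 ≈ 0.005252188
P = 6 * 0.65 * 0.005252188 ≈ 0.020484

0.020484


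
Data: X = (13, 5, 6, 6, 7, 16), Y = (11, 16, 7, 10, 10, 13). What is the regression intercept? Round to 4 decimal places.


a = ybar - b*xbar, where b = sum((xi-xbar)(yi-ybar)) / sum((xi-xbar)^2)
n = 6, xbar = 53/6 ≈ 8.833333, ybar = 67/6 ≈ 11.166667
Sxy = sum((xi-xbar)(yi-ybar)) = 67/6 ≈ 11.166667
Sxx = sum((xi-xbar)^2) = 617/6 ≈ 102.833333
b = Sxy / Sxx = 67/617 ≈ 0.108590
a = 11.166667 - 0.108590 * 8.833333 = 6298/617 ≈ 10.207455

10.2075


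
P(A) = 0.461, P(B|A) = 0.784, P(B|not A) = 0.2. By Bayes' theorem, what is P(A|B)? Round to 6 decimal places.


P(A|B) = P(B|A)*P(A) / P(B), P(B) = P(B|A)*P(A) + P(B|not A)*P(not A)
P(B|A)*P(A) = 0.784 * 0.461 = 0.361424
P(B|not A)*P(not A) = 0.2 * 0.539 = 0.1078
P(B) = 0.361424 + 0.1078 = 0.469224
P(A|B) = 0.361424 / 0.469224 = 922/1197 ≈ 0.77025898

0.770259


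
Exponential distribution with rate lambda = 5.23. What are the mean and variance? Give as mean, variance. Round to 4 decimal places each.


mean = 1/lam, var = 1/lam^2
mean = 1 / 5.23 = 100/523 ≈ 0.191205
lam^2 = 5.23^2 = 27.3529
var = 1 / 27.3529 ≈ 0.036559

0.1912, 0.0366


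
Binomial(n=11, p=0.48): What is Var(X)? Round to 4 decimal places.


Var = n*p*(1-p) = 11 * 0.48 * 0.52 = 2.7456

2.7456


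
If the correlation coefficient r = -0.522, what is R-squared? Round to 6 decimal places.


R^2 = r^2 = (-0.522)^2 = 0.272484

0.272484


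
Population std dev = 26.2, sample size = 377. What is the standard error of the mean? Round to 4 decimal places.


SE = sigma / sqrt(n)
sqrt(377) ≈ 19.416488
SE = 26.2 / 19.416488 ≈ 1.349369

1.3494


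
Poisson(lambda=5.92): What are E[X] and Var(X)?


E[X] = Var(X) = lambda = 5.92

5.92, 5.92


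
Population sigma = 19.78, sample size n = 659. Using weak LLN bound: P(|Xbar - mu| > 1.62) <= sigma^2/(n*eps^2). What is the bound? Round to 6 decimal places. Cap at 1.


bound = min(1, sigma^2/(n*eps^2))
sigma^2 = 19.78^2 = 391.2484
n*eps^2 = 659 * 1.62^2 = 659 * 2.6244 = 1729.4796
sigma^2/(n*eps^2) = 391.2484 / 1729.4796 ≈ 0.22622319

0.226223


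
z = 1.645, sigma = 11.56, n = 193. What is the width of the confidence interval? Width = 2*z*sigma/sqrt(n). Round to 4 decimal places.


width = 2*z*sigma/sqrt(n)
2*z*sigma = 2 * 1.645 * 11.56 = 38.0324
sqrt(193) ≈ 13.892444
width = 38.0324 / 13.892444 ≈ 2.737632

2.7376


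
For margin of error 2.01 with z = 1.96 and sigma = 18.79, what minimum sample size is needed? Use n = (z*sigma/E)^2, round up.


z*sigma/E = 1.96 * 18.79 / 2.01 = 92071/5025 ≈ 18.322587
(z*sigma/E)^2 ≈ 335.717197
round up: n = 336

336


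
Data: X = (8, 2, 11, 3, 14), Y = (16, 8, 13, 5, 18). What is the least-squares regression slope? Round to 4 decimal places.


b = sum((xi-xbar)(yi-ybar)) / sum((xi-xbar)^2)
n = 5, xbar = 38/5 = 7.6, ybar = 60/5 = 12
Sxy = sum((xi-xbar)(yi-ybar)) = 98
Sxx = sum((xi-xbar)^2) = 105.2
b = Sxy / Sxx = 245/263 ≈ 0.931559

0.9316


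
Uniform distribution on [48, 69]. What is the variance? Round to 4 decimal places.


Var = (b-a)^2 / 12
(b-a)^2 = (69 - 48)^2 = 441
Var = 441/12 = 36.75

36.7500


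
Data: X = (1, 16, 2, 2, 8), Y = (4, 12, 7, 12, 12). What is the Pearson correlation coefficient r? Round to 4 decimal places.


r = sum((xi-xbar)(yi-ybar)) / sqrt(sum((xi-xbar)^2) * sum((yi-ybar)^2))
n = 5, xbar = 29/5 = 5.8, ybar = 47/5 = 9.4
Sxy = sum((xi-xbar)(yi-ybar)) = 57.4
Sxx = sum((xi-xbar)^2) = 160.8
Syy = sum((yi-ybar)^2) = 55.2
sqrt(Sxx*Syy) ≈ 94.213375
r = Sxy / sqrt(Sxx*Syy) = 57.4 / 94.213375 ≈ 0.609255

0.6093


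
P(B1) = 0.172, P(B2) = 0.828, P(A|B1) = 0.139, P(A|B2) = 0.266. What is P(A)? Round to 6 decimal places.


P(A) = P(A|B1)*P(B1) + P(A|B2)*P(B2)
P(A|B1)*P(B1) = 0.139 * 0.172 = 0.023908
P(A|B2)*P(B2) = 0.266 * 0.828 = 0.220248
P(A) = 0.023908 + 0.220248 = 0.244156

0.244156


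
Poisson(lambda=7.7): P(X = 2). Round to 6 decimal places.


P = e^(-lam) * lam^k / k!
e^(-7.7) ≈ 0.0004528272
lam^k = 7.7^2 = 59.29
k! = 2! = 2
P = 0.0004528272 * 59.29 / 2 ≈ 0.013424

0.013424


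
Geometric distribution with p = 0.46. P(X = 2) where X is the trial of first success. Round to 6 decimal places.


P = (1-p)^(k-1) * p
(1-p)^(k-1) = 0.54^1 = 0.54
P = 0.54 * 0.46 = 0.2484

0.248400


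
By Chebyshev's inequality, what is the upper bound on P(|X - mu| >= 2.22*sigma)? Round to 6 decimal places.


P <= 1/k^2
k^2 = 2.22^2 = 4.9284
1/k^2 = 1 / 4.9284 ≈ 0.20290561

0.202906


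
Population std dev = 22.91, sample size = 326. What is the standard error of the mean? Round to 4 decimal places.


SE = sigma / sqrt(n)
sqrt(326) ≈ 18.055470
SE = 22.91 / 18.055470 ≈ 1.268868

1.2689


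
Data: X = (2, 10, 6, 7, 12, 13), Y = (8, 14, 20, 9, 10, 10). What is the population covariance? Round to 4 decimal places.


Cov = (1/n)*sum((xi-xbar)(yi-ybar))
n = 6, xbar = 50/6 = 25/3 ≈ 8.333333, ybar = 71/6 ≈ 11.833333
sum((xi-xbar)(yi-ybar)) = -8/3 ≈ -2.666667
Cov = -2.666667 / 6 = -4/9 ≈ -0.444444

-0.4444


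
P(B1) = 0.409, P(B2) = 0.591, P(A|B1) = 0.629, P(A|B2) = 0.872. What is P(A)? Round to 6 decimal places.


P(A) = P(A|B1)*P(B1) + P(A|B2)*P(B2)
P(A|B1)*P(B1) = 0.629 * 0.409 = 0.257261
P(A|B2)*P(B2) = 0.872 * 0.591 = 0.515352
P(A) = 0.257261 + 0.515352 = 0.772613

0.772613


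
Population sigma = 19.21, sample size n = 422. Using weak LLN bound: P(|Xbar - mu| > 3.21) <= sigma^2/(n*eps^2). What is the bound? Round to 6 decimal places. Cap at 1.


bound = min(1, sigma^2/(n*eps^2))
sigma^2 = 19.21^2 = 369.0241
n*eps^2 = 422 * 3.21^2 = 422 * 10.3041 = 4348.3302
sigma^2/(n*eps^2) = 369.0241 / 4348.3302 ≈ 0.08486570

0.084866
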